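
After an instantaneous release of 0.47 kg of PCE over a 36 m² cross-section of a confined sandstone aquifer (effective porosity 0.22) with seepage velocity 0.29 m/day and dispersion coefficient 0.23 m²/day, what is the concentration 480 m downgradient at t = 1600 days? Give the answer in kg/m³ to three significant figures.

For an instantaneous plane source, C(x,t) = M/(n_e·A·√(4πDt)) · exp(−(x−vt)²/(4Dt)), with n_e·A the pore (flow) area.
Plume center vt = 0.29 × 1600 = 464 m, so the well at 480 m is 16 m downgradient of the peak.
√(4πDt) = 68.00 m, giving peak height M/(n_e·A·√(4πDt)) = 0.47/(0.22 × 36 × 68.00) = 0.0008727 kg/m³.
(x−vt)²/(4Dt) = (16)²/(4 × 0.23 × 1600) = 0.1739; exp(−0.1739) = 0.8404.
C = 0.0008727 × 0.8404 = 0.000733 kg/m³.

0.000733 kg/m³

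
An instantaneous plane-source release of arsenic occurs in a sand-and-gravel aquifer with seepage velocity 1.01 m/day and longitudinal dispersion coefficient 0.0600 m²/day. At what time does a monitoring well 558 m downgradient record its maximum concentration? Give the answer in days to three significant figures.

552 days

For the 1D instantaneous-source solution, setting ∂C/∂t = 0 at fixed x gives v²t² + 2Dt − x² = 0, so t = (√(D² + v²x²) − D)/v².
√(D² + v²x²) = √(0.0600² + 1.01² × 558²) = 563.6; v² = 1.0201.
t = (563.6 − 0.0600)/1.0201 = 552 days (vs. the pure-advection estimate x/v = 552 d).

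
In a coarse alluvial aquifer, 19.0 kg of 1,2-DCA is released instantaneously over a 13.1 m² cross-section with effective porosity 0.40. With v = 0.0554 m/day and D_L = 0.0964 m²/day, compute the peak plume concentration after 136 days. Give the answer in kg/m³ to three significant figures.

The peak of an instantaneous 1D plume sits at x = vt; there the Gaussian factor is 1 and C_max = M/(n_e·A·√(4πDt)), where n_e·A is the pore area the mass is dissolved in.
√(4πDt) = √(4π × 0.0964 × 136) = 12.84 m, so C_max = 19.0/(0.40 × 13.1 × 12.84) = 0.282 kg/m³.

0.282 kg/m³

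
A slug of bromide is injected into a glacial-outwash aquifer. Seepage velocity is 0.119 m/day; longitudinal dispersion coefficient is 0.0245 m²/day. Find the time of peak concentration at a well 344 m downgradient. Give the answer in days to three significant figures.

2890 days

For the 1D instantaneous-source solution, setting ∂C/∂t = 0 at fixed x gives v²t² + 2Dt − x² = 0, so t = (√(D² + v²x²) − D)/v².
√(D² + v²x²) = √(0.0245² + 0.119² × 344²) = 40.94; v² = 0.014161.
t = (40.94 − 0.0245)/0.014161 = 2890 days (vs. the pure-advection estimate x/v = 2890 d).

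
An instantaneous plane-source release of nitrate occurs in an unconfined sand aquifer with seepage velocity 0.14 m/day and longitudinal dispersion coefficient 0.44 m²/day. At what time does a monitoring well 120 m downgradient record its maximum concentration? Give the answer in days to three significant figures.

835 days

For the 1D instantaneous-source solution, setting ∂C/∂t = 0 at fixed x gives v²t² + 2Dt − x² = 0, so t = (√(D² + v²x²) − D)/v².
√(D² + v²x²) = √(0.44² + 0.14² × 120²) = 16.81; v² = 0.0196.
t = (16.81 − 0.44)/0.0196 = 835 days (vs. the pure-advection estimate x/v = 857 d).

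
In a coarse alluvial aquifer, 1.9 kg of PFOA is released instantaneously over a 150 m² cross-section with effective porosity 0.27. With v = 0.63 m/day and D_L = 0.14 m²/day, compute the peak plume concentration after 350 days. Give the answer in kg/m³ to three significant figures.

The peak of an instantaneous 1D plume sits at x = vt; there the Gaussian factor is 1 and C_max = M/(n_e·A·√(4πDt)), where n_e·A is the pore area the mass is dissolved in.
√(4πDt) = √(4π × 0.14 × 350) = 24.81 m, so C_max = 1.9/(0.27 × 150 × 24.81) = 0.00189 kg/m³.

0.00189 kg/m³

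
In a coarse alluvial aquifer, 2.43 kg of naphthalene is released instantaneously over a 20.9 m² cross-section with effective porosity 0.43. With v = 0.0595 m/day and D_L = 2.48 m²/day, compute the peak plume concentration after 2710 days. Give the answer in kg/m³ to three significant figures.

0.000930 kg/m³

The peak of an instantaneous 1D plume sits at x = vt; there the Gaussian factor is 1 and C_max = M/(n_e·A·√(4πDt)), where n_e·A is the pore area the mass is dissolved in.
√(4πDt) = √(4π × 2.48 × 2710) = 290.6 m, so C_max = 2.43/(0.43 × 20.9 × 290.6) = 0.000930 kg/m³.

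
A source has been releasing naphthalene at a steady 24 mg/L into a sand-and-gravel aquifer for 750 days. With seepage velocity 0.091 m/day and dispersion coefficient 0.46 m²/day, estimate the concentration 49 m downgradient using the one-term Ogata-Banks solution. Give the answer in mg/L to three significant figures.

For a continuous step input, C/C₀ ≈ ½·erfc((x−vt)/(2√(Dt))).
vt = 0.091 × 750 = 68.25 m and 2√(Dt) = 2√(0.46 × 750) = 37.15 m.
Argument (x−vt)/(2√(Dt)) = (49 − 68.25)/37.15 = -0.5182; ½·erfc(-0.5182) = 0.7682.
C = 24 × 0.7682 = 18.4 mg/L.

18.4 mg/L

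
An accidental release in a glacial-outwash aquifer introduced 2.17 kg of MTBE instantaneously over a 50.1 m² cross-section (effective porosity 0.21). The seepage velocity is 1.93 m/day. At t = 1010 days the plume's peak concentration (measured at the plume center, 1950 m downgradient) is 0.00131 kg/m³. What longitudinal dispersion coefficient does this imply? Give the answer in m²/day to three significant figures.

At the plume center C_max = M/(n_e·A·√(4πDt)), so D = M²/(4πt·(n_e·A·C_max)²).
n_e·A·C_max = 0.21 × 50.1 × 0.00131 = 0.01378 kg/m.
D = 2.17²/(4π × 1010 × 0.01378²) = 1.95 m²/day.

1.95 m²/day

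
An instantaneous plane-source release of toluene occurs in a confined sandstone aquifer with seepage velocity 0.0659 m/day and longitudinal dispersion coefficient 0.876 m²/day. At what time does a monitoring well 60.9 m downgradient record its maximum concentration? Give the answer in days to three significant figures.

744 days

For the 1D instantaneous-source solution, setting ∂C/∂t = 0 at fixed x gives v²t² + 2Dt − x² = 0, so t = (√(D² + v²x²) − D)/v².
√(D² + v²x²) = √(0.876² + 0.0659² × 60.9²) = 4.108; v² = 0.00434281.
t = (4.108 − 0.876)/0.00434281 = 744 days (vs. the pure-advection estimate x/v = 924 d).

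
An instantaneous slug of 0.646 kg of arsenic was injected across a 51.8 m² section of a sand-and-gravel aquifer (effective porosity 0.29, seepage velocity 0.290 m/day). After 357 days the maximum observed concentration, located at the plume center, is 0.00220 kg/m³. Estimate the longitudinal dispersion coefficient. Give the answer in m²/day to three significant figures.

0.0852 m²/day

At the plume center C_max = M/(n_e·A·√(4πDt)), so D = M²/(4πt·(n_e·A·C_max)²).
n_e·A·C_max = 0.29 × 51.8 × 0.00220 = 0.03305 kg/m.
D = 0.646²/(4π × 357 × 0.03305²) = 0.0852 m²/day.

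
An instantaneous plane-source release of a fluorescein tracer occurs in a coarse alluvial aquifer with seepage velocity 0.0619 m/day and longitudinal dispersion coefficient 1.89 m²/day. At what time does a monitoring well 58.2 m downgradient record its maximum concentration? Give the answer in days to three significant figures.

568 days

For the 1D instantaneous-source solution, setting ∂C/∂t = 0 at fixed x gives v²t² + 2Dt − x² = 0, so t = (√(D² + v²x²) − D)/v².
√(D² + v²x²) = √(1.89² + 0.0619² × 58.2²) = 4.068; v² = 0.00383161.
t = (4.068 − 1.89)/0.00383161 = 568 days (vs. the pure-advection estimate x/v = 940 d).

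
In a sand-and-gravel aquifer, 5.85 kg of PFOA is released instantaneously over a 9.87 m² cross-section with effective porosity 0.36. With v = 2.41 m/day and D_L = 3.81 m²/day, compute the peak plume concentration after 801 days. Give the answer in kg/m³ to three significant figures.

The peak of an instantaneous 1D plume sits at x = vt; there the Gaussian factor is 1 and C_max = M/(n_e·A·√(4πDt)), where n_e·A is the pore area the mass is dissolved in.
√(4πDt) = √(4π × 3.81 × 801) = 195.8 m, so C_max = 5.85/(0.36 × 9.87 × 195.8) = 0.00841 kg/m³.

0.00841 kg/m³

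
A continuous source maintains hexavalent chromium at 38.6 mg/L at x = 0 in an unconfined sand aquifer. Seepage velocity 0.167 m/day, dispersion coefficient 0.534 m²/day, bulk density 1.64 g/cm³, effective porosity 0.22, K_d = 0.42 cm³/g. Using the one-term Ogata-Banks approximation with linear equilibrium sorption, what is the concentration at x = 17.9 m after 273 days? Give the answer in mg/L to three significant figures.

Retardation factor R = 1 + ρ_b·K_d/n = 1 + 1.64 × 0.42/0.22 = 4.131.
Sorption retards both mechanisms: v_R = v/R = 0.04043 m/day, D_R = D/R = 0.1293 m²/day.
v_R·t = 0.04043 × 273 = 11.03739 m; 2√(D_R t) = 11.88 m; argument = (17.9 − 11.03739)/11.88 = 0.5777.
C = C₀ × ½·erfc(0.5777) = 38.6 × 0.2070 = 7.99 mg/L.

7.99 mg/L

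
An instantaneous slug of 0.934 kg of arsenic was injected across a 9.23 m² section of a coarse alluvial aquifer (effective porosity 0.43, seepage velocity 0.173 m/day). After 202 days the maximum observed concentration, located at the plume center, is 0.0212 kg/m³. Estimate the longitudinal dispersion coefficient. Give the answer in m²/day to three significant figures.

At the plume center C_max = M/(n_e·A·√(4πDt)), so D = M²/(4πt·(n_e·A·C_max)²).
n_e·A·C_max = 0.43 × 9.23 × 0.0212 = 0.08414 kg/m.
D = 0.934²/(4π × 202 × 0.08414²) = 0.0485 m²/day.

0.0485 m²/day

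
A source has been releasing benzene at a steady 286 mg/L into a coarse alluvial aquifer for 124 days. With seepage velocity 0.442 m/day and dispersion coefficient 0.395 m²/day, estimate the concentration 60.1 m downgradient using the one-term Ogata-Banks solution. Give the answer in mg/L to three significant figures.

84.8 mg/L

For a continuous step input, C/C₀ ≈ ½·erfc((x−vt)/(2√(Dt))).
vt = 0.442 × 124 = 54.808 m and 2√(Dt) = 2√(0.395 × 124) = 14.00 m.
Argument (x−vt)/(2√(Dt)) = (60.1 − 54.808)/14.00 = 0.3780; ½·erfc(0.3780) = 0.2965.
C = 286 × 0.2965 = 84.8 mg/L.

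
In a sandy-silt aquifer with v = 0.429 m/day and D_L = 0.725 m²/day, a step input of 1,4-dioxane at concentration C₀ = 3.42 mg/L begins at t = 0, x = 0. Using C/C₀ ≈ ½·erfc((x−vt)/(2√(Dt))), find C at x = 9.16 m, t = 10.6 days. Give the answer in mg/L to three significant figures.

0.409 mg/L

For a continuous step input, C/C₀ ≈ ½·erfc((x−vt)/(2√(Dt))).
vt = 0.429 × 10.6 = 4.5474 m and 2√(Dt) = 2√(0.725 × 10.6) = 5.544 m.
Argument (x−vt)/(2√(Dt)) = (9.16 − 4.5474)/5.544 = 0.8320; ½·erfc(0.8320) = 0.1197.
C = 3.42 × 0.1197 = 0.409 mg/L.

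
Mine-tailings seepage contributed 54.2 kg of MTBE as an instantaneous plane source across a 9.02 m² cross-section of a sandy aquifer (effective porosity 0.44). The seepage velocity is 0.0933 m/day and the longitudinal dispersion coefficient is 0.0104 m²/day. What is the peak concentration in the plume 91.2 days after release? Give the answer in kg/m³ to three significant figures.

3.96 kg/m³

The peak of an instantaneous 1D plume sits at x = vt; there the Gaussian factor is 1 and C_max = M/(n_e·A·√(4πDt)), where n_e·A is the pore area the mass is dissolved in.
√(4πDt) = √(4π × 0.0104 × 91.2) = 3.452 m, so C_max = 54.2/(0.44 × 9.02 × 3.452) = 3.96 kg/m³.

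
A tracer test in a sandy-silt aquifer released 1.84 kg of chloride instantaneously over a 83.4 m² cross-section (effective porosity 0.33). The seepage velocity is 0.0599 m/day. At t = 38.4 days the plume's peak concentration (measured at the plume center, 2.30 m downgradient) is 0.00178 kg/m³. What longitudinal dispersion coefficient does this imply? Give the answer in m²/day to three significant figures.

At the plume center C_max = M/(n_e·A·√(4πDt)), so D = M²/(4πt·(n_e·A·C_max)²).
n_e·A·C_max = 0.33 × 83.4 × 0.00178 = 0.04899 kg/m.
D = 1.84²/(4π × 38.4 × 0.04899²) = 2.92 m²/day.

2.92 m²/day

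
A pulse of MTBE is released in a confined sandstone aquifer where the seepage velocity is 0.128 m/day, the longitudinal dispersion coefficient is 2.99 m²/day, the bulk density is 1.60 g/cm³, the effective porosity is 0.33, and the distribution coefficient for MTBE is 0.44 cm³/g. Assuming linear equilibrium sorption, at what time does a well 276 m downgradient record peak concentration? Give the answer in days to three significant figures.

Retardation factor R = 1 + ρ_b·K_d/n = 1 + 1.60 × 0.44/0.33 = 3.133.
Sorption retards both mechanisms: v_R = v/R = 0.04086 m/day, D_R = D/R = 0.9544 m²/day.
Peak time from v_R²t² + 2D_R t − x² = 0: t = (√(D_R² + v_R²x²) − D_R)/v_R².
√(D_R² + v_R²x²) = √(0.9544² + 0.04086² × 276²) = 11.32; v_R² = 0.001670.
t = (11.32 − 0.9544)/0.001670 = 6210 days.

6210 days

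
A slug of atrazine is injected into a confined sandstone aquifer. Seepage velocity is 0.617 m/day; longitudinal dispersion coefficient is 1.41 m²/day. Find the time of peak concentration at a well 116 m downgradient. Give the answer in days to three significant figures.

For the 1D instantaneous-source solution, setting ∂C/∂t = 0 at fixed x gives v²t² + 2Dt − x² = 0, so t = (√(D² + v²x²) − D)/v².
√(D² + v²x²) = √(1.41² + 0.617² × 116²) = 71.59; v² = 0.380689.
t = (71.59 − 1.41)/0.380689 = 184 days (vs. the pure-advection estimate x/v = 188 d).

184 days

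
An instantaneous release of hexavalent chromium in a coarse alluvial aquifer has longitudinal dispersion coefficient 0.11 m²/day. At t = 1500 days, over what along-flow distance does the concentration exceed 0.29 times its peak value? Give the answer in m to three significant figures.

The plume is Gaussian with σ = √(2Dt) = √(2 × 0.11 × 1500) = 18.17 m.
C/C_peak = exp(−Δx²/(2σ²)) = 0.29 ⇒ Δx = σ·√(−2 ln 0.29) = 18.17 × 1.573 = 28.58 m.
Width = 2Δx = 57.2 m.

57.2 m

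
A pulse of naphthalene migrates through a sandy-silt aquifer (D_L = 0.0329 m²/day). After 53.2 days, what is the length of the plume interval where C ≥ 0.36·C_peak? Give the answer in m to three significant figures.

5.35 m

The plume is Gaussian with σ = √(2Dt) = √(2 × 0.0329 × 53.2) = 1.871 m.
C/C_peak = exp(−Δx²/(2σ²)) = 0.36 ⇒ Δx = σ·√(−2 ln 0.36) = 1.871 × 1.429 = 2.674 m.
Width = 2Δx = 5.35 m.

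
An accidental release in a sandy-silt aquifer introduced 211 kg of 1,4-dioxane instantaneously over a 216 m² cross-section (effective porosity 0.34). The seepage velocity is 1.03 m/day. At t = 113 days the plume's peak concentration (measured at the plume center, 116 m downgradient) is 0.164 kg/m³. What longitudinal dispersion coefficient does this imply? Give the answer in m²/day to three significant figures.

0.216 m²/day

At the plume center C_max = M/(n_e·A·√(4πDt)), so D = M²/(4πt·(n_e·A·C_max)²).
n_e·A·C_max = 0.34 × 216 × 0.164 = 12.04 kg/m.
D = 211²/(4π × 113 × 12.04²) = 0.216 m²/day.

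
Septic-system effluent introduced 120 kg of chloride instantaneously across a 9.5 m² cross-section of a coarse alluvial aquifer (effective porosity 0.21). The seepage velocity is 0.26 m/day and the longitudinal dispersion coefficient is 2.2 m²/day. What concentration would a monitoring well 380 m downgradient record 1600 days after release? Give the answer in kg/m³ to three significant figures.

For an instantaneous plane source, C(x,t) = M/(n_e·A·√(4πDt)) · exp(−(x−vt)²/(4Dt)), with n_e·A the pore (flow) area.
Plume center vt = 0.26 × 1600 = 416 m, so the well at 380 m is 36 m upgradient of the peak.
√(4πDt) = 210.3 m, giving peak height M/(n_e·A·√(4πDt)) = 120/(0.21 × 9.5 × 210.3) = 0.2860 kg/m³.
(x−vt)²/(4Dt) = (-36)²/(4 × 2.2 × 1600) = 0.09205; exp(−0.09205) = 0.9121.
C = 0.2860 × 0.9121 = 0.261 kg/m³.

0.261 kg/m³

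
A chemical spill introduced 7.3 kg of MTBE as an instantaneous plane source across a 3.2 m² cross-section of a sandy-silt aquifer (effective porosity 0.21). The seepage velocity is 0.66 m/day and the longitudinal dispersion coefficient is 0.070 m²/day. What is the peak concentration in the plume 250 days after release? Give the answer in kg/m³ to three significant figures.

0.733 kg/m³

The peak of an instantaneous 1D plume sits at x = vt; there the Gaussian factor is 1 and C_max = M/(n_e·A·√(4πDt)), where n_e·A is the pore area the mass is dissolved in.
√(4πDt) = √(4π × 0.070 × 250) = 14.83 m, so C_max = 7.3/(0.21 × 3.2 × 14.83) = 0.733 kg/m³.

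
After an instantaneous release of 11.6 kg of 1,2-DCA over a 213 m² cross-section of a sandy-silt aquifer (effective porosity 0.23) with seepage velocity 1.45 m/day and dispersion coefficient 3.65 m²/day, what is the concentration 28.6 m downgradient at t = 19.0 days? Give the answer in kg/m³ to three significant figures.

For an instantaneous plane source, C(x,t) = M/(n_e·A·√(4πDt)) · exp(−(x−vt)²/(4Dt)), with n_e·A the pore (flow) area.
Plume center vt = 1.45 × 19.0 = 27.55 m, so the well at 28.6 m is 1.05 m downgradient of the peak.
√(4πDt) = 29.52 m, giving peak height M/(n_e·A·√(4πDt)) = 11.6/(0.23 × 213 × 29.52) = 0.008021 kg/m³.
(x−vt)²/(4Dt) = (1.05)²/(4 × 3.65 × 19.0) = 0.003974; exp(−0.003974) = 0.9960.
C = 0.008021 × 0.9960 = 0.00799 kg/m³.

0.00799 kg/m³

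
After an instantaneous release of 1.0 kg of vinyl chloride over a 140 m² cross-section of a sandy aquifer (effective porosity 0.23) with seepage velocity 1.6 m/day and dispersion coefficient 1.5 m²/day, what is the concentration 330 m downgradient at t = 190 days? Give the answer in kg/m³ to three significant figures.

0.000287 kg/m³

For an instantaneous plane source, C(x,t) = M/(n_e·A·√(4πDt)) · exp(−(x−vt)²/(4Dt)), with n_e·A the pore (flow) area.
Plume center vt = 1.6 × 190 = 304 m, so the well at 330 m is 26 m downgradient of the peak.
√(4πDt) = 59.84 m, giving peak height M/(n_e·A·√(4πDt)) = 1.0/(0.23 × 140 × 59.84) = 0.0005190 kg/m³.
(x−vt)²/(4Dt) = (26)²/(4 × 1.5 × 190) = 0.5930; exp(−0.5930) = 0.5527.
C = 0.0005190 × 0.5527 = 0.000287 kg/m³.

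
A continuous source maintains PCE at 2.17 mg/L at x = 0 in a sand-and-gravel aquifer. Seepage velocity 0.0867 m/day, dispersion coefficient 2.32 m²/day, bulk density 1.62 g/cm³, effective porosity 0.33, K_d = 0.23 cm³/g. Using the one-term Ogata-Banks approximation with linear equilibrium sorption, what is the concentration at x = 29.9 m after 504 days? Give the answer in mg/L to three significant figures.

0.843 mg/L

Retardation factor R = 1 + ρ_b·K_d/n = 1 + 1.62 × 0.23/0.33 = 2.129.
Sorption retards both mechanisms: v_R = v/R = 0.04072 m/day, D_R = D/R = 1.090 m²/day.
v_R·t = 0.04072 × 504 = 20.52288 m; 2√(D_R t) = 46.88 m; argument = (29.9 − 20.52288)/46.88 = 0.2000.
C = C₀ × ½·erfc(0.2000) = 2.17 × 0.3886 = 0.843 mg/L.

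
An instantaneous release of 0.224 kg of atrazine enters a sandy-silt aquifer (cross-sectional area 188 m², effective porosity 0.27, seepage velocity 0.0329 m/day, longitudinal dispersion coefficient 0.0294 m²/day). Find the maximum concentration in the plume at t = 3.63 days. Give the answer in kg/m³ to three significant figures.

0.00381 kg/m³

The peak of an instantaneous 1D plume sits at x = vt; there the Gaussian factor is 1 and C_max = M/(n_e·A·√(4πDt)), where n_e·A is the pore area the mass is dissolved in.
√(4πDt) = √(4π × 0.0294 × 3.63) = 1.158 m, so C_max = 0.224/(0.27 × 188 × 1.158) = 0.00381 kg/m³.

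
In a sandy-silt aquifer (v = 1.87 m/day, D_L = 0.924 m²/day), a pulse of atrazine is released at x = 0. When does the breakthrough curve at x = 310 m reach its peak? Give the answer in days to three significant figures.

For the 1D instantaneous-source solution, setting ∂C/∂t = 0 at fixed x gives v²t² + 2Dt − x² = 0, so t = (√(D² + v²x²) − D)/v².
√(D² + v²x²) = √(0.924² + 1.87² × 310²) = 579.7; v² = 3.4969.
t = (579.7 − 0.924)/3.4969 = 166 days (vs. the pure-advection estimate x/v = 166 d).

166 days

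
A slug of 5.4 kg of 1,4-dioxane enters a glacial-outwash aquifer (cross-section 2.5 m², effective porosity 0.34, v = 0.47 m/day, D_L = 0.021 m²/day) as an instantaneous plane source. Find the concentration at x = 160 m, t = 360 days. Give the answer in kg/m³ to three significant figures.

For an instantaneous plane source, C(x,t) = M/(n_e·A·√(4πDt)) · exp(−(x−vt)²/(4Dt)), with n_e·A the pore (flow) area.
Plume center vt = 0.47 × 360 = 169.2 m, so the well at 160 m is 9.2 m upgradient of the peak.
√(4πDt) = 9.747 m, giving peak height M/(n_e·A·√(4πDt)) = 5.4/(0.34 × 2.5 × 9.747) = 0.6518 kg/m³.
(x−vt)²/(4Dt) = (-9.2)²/(4 × 0.021 × 360) = 2.799; exp(−2.799) = 0.06087.
C = 0.6518 × 0.06087 = 0.0397 kg/m³.

0.0397 kg/m³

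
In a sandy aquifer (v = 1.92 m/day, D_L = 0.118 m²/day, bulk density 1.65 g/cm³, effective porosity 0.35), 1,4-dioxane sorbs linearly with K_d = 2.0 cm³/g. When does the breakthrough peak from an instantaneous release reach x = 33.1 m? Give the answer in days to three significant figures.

Retardation factor R = 1 + ρ_b·K_d/n = 1 + 1.65 × 2.0/0.35 = 10.43.
Sorption retards both mechanisms: v_R = v/R = 0.1841 m/day, D_R = D/R = 0.01131 m²/day.
Peak time from v_R²t² + 2D_R t − x² = 0: t = (√(D_R² + v_R²x²) − D_R)/v_R².
√(D_R² + v_R²x²) = √(0.01131² + 0.1841² × 33.1²) = 6.094; v_R² = 0.03389.
t = (6.094 − 0.01131)/0.03389 = 179 days.

179 days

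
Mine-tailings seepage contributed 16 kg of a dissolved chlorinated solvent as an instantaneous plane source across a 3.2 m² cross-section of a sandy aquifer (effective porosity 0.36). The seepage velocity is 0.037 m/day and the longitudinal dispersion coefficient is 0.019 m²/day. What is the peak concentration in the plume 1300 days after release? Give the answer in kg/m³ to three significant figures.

0.788 kg/m³

The peak of an instantaneous 1D plume sits at x = vt; there the Gaussian factor is 1 and C_max = M/(n_e·A·√(4πDt)), where n_e·A is the pore area the mass is dissolved in.
√(4πDt) = √(4π × 0.019 × 1300) = 17.62 m, so C_max = 16/(0.36 × 3.2 × 17.62) = 0.788 kg/m³.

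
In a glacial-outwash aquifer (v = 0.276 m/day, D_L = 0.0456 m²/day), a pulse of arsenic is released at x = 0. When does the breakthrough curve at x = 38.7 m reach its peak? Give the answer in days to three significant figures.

For the 1D instantaneous-source solution, setting ∂C/∂t = 0 at fixed x gives v²t² + 2Dt − x² = 0, so t = (√(D² + v²x²) − D)/v².
√(D² + v²x²) = √(0.0456² + 0.276² × 38.7²) = 10.68; v² = 0.076176.
t = (10.68 − 0.0456)/0.076176 = 140 days (vs. the pure-advection estimate x/v = 140 d).

140 days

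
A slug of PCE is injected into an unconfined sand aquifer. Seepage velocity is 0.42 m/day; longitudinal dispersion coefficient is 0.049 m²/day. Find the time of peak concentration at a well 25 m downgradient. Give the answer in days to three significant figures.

59.2 days

For the 1D instantaneous-source solution, setting ∂C/∂t = 0 at fixed x gives v²t² + 2Dt − x² = 0, so t = (√(D² + v²x²) − D)/v².
√(D² + v²x²) = √(0.049² + 0.42² × 25²) = 10.50; v² = 0.1764.
t = (10.50 − 0.049)/0.1764 = 59.2 days (vs. the pure-advection estimate x/v = 59.5 d).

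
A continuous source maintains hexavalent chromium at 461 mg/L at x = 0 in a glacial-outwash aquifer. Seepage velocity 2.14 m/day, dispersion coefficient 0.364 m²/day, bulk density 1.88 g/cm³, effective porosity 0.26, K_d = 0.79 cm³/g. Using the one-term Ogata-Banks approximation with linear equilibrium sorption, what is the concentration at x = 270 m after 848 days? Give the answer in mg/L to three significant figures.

237 mg/L

Retardation factor R = 1 + ρ_b·K_d/n = 1 + 1.88 × 0.79/0.26 = 6.712.
Sorption retards both mechanisms: v_R = v/R = 0.3188 m/day, D_R = D/R = 0.05423 m²/day.
v_R·t = 0.3188 × 848 = 270.3424 m; 2√(D_R t) = 13.56 m; argument = (270 − 270.3424)/13.56 = -0.02525.
C = C₀ × ½·erfc(-0.02525) = 461 × 0.5142 = 237 mg/L.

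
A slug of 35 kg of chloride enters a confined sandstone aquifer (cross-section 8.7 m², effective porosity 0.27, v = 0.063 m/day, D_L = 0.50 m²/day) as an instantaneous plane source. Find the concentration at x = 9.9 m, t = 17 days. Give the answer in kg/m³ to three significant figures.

For an instantaneous plane source, C(x,t) = M/(n_e·A·√(4πDt)) · exp(−(x−vt)²/(4Dt)), with n_e·A the pore (flow) area.
Plume center vt = 0.063 × 17 = 1.071 m, so the well at 9.9 m is 8.829 m downgradient of the peak.
√(4πDt) = 10.34 m, giving peak height M/(n_e·A·√(4πDt)) = 35/(0.27 × 8.7 × 10.34) = 1.441 kg/m³.
(x−vt)²/(4Dt) = (8.829)²/(4 × 0.50 × 17) = 2.293; exp(−2.293) = 0.1010.
C = 1.441 × 0.1010 = 0.146 kg/m³.

0.146 kg/m³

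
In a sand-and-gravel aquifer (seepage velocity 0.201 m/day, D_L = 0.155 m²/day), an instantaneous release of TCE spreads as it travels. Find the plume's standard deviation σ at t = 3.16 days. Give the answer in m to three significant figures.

0.990 m

Dispersive spreading gives a Gaussian with σ² = 2Dt; advection only shifts the center.
σ = √(2 × 0.155 × 3.16) = 0.990 m.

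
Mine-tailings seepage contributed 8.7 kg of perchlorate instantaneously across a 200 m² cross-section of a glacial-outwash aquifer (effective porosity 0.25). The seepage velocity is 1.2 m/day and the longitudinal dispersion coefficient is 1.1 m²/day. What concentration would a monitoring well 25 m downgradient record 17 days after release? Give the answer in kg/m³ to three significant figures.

For an instantaneous plane source, C(x,t) = M/(n_e·A·√(4πDt)) · exp(−(x−vt)²/(4Dt)), with n_e·A the pore (flow) area.
Plume center vt = 1.2 × 17 = 20.4 m, so the well at 25 m is 4.6 m downgradient of the peak.
√(4πDt) = 15.33 m, giving peak height M/(n_e·A·√(4πDt)) = 8.7/(0.25 × 200 × 15.33) = 0.01135 kg/m³.
(x−vt)²/(4Dt) = (4.6)²/(4 × 1.1 × 17) = 0.2829; exp(−0.2829) = 0.7536.
C = 0.01135 × 0.7536 = 0.00855 kg/m³.

0.00855 kg/m³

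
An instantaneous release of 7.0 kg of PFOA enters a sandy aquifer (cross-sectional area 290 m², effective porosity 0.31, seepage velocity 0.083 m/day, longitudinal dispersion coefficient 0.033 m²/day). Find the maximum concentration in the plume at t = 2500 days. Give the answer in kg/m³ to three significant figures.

0.00242 kg/m³

The peak of an instantaneous 1D plume sits at x = vt; there the Gaussian factor is 1 and C_max = M/(n_e·A·√(4πDt)), where n_e·A is the pore area the mass is dissolved in.
√(4πDt) = √(4π × 0.033 × 2500) = 32.20 m, so C_max = 7.0/(0.31 × 290 × 32.20) = 0.00242 kg/m³.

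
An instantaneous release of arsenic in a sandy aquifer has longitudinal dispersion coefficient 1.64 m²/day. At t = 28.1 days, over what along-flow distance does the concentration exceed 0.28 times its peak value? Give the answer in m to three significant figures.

The plume is Gaussian with σ = √(2Dt) = √(2 × 1.64 × 28.1) = 9.600 m.
C/C_peak = exp(−Δx²/(2σ²)) = 0.28 ⇒ Δx = σ·√(−2 ln 0.28) = 9.600 × 1.596 = 15.32 m.
Width = 2Δx = 30.6 m.

30.6 m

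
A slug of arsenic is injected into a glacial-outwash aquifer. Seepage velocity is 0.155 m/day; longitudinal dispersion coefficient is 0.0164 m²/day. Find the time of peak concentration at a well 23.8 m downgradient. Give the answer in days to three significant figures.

For the 1D instantaneous-source solution, setting ∂C/∂t = 0 at fixed x gives v²t² + 2Dt − x² = 0, so t = (√(D² + v²x²) − D)/v².
√(D² + v²x²) = √(0.0164² + 0.155² × 23.8²) = 3.689; v² = 0.024025.
t = (3.689 − 0.0164)/0.024025 = 153 days (vs. the pure-advection estimate x/v = 154 d).

153 days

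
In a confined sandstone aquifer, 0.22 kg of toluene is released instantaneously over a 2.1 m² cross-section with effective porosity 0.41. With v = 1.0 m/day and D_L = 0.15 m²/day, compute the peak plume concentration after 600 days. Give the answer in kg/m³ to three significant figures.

The peak of an instantaneous 1D plume sits at x = vt; there the Gaussian factor is 1 and C_max = M/(n_e·A·√(4πDt)), where n_e·A is the pore area the mass is dissolved in.
√(4πDt) = √(4π × 0.15 × 600) = 33.63 m, so C_max = 0.22/(0.41 × 2.1 × 33.63) = 0.00760 kg/m³.

0.00760 kg/m³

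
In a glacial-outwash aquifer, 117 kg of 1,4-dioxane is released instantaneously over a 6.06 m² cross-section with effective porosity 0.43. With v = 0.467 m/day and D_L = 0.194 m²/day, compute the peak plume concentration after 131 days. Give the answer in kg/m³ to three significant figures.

2.51 kg/m³

The peak of an instantaneous 1D plume sits at x = vt; there the Gaussian factor is 1 and C_max = M/(n_e·A·√(4πDt)), where n_e·A is the pore area the mass is dissolved in.
√(4πDt) = √(4π × 0.194 × 131) = 17.87 m, so C_max = 117/(0.43 × 6.06 × 17.87) = 2.51 kg/m³.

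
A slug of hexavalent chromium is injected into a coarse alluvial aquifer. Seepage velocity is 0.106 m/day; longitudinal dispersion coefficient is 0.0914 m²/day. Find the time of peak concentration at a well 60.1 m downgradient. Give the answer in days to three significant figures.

For the 1D instantaneous-source solution, setting ∂C/∂t = 0 at fixed x gives v²t² + 2Dt − x² = 0, so t = (√(D² + v²x²) − D)/v².
√(D² + v²x²) = √(0.0914² + 0.106² × 60.1²) = 6.371; v² = 0.011236.
t = (6.371 − 0.0914)/0.011236 = 559 days (vs. the pure-advection estimate x/v = 567 d).

559 days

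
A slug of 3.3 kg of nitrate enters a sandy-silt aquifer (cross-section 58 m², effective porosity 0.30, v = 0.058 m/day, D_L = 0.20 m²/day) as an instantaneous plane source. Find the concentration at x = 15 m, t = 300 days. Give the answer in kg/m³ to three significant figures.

For an instantaneous plane source, C(x,t) = M/(n_e·A·√(4πDt)) · exp(−(x−vt)²/(4Dt)), with n_e·A the pore (flow) area.
Plume center vt = 0.058 × 300 = 17.4 m, so the well at 15 m is 2.4 m upgradient of the peak.
√(4πDt) = 27.46 m, giving peak height M/(n_e·A·√(4πDt)) = 3.3/(0.30 × 58 × 27.46) = 0.006907 kg/m³.
(x−vt)²/(4Dt) = (-2.4)²/(4 × 0.20 × 300) = 0.02400; exp(−0.02400) = 0.9763.
C = 0.006907 × 0.9763 = 0.00674 kg/m³.

0.00674 kg/m³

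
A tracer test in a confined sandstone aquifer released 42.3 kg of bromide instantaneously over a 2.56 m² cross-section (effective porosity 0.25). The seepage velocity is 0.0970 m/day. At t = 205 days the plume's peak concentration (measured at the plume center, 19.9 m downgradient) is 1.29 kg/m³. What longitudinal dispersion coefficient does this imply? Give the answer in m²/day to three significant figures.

1.02 m²/day

At the plume center C_max = M/(n_e·A·√(4πDt)), so D = M²/(4πt·(n_e·A·C_max)²).
n_e·A·C_max = 0.25 × 2.56 × 1.29 = 0.8256 kg/m.
D = 42.3²/(4π × 205 × 0.8256²) = 1.02 m²/day.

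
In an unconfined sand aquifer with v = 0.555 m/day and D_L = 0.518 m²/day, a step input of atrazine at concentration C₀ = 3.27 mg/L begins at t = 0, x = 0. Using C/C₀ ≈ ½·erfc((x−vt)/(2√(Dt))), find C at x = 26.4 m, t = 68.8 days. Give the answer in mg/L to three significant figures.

For a continuous step input, C/C₀ ≈ ½·erfc((x−vt)/(2√(Dt))).
vt = 0.555 × 68.8 = 38.184 m and 2√(Dt) = 2√(0.518 × 68.8) = 11.94 m.
Argument (x−vt)/(2√(Dt)) = (26.4 − 38.184)/11.94 = -0.9869; ½·erfc(-0.9869) = 0.9186.
C = 3.27 × 0.9186 = 3.00 mg/L.

3.00 mg/L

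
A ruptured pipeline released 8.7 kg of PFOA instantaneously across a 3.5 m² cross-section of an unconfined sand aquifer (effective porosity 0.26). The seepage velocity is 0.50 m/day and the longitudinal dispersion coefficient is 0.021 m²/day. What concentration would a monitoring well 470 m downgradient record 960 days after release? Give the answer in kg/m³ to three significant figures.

For an instantaneous plane source, C(x,t) = M/(n_e·A·√(4πDt)) · exp(−(x−vt)²/(4Dt)), with n_e·A the pore (flow) area.
Plume center vt = 0.50 × 960 = 480 m, so the well at 470 m is 10 m upgradient of the peak.
√(4πDt) = 15.92 m, giving peak height M/(n_e·A·√(4πDt)) = 8.7/(0.26 × 3.5 × 15.92) = 0.6005 kg/m³.
(x−vt)²/(4Dt) = (-10)²/(4 × 0.021 × 960) = 1.240; exp(−1.240) = 0.2894.
C = 0.6005 × 0.2894 = 0.174 kg/m³.

0.174 kg/m³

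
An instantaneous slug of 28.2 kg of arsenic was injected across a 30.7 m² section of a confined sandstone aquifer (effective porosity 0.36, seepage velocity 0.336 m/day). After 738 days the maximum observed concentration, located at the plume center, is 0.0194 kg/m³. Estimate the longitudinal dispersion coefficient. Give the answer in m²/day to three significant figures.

At the plume center C_max = M/(n_e·A·√(4πDt)), so D = M²/(4πt·(n_e·A·C_max)²).
n_e·A·C_max = 0.36 × 30.7 × 0.0194 = 0.2144 kg/m.
D = 28.2²/(4π × 738 × 0.2144²) = 1.87 m²/day.

1.87 m²/day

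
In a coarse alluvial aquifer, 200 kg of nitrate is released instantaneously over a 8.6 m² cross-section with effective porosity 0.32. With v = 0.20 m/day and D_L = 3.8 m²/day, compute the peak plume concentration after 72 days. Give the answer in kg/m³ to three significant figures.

The peak of an instantaneous 1D plume sits at x = vt; there the Gaussian factor is 1 and C_max = M/(n_e·A·√(4πDt)), where n_e·A is the pore area the mass is dissolved in.
√(4πDt) = √(4π × 3.8 × 72) = 58.64 m, so C_max = 200/(0.32 × 8.6 × 58.64) = 1.24 kg/m³.

1.24 kg/m³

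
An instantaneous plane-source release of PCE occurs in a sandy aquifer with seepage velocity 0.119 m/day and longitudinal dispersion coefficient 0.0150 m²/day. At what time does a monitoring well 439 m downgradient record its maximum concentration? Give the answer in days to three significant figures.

For the 1D instantaneous-source solution, setting ∂C/∂t = 0 at fixed x gives v²t² + 2Dt − x² = 0, so t = (√(D² + v²x²) − D)/v².
√(D² + v²x²) = √(0.0150² + 0.119² × 439²) = 52.24; v² = 0.014161.
t = (52.24 − 0.0150)/0.014161 = 3690 days (vs. the pure-advection estimate x/v = 3690 d).

3690 days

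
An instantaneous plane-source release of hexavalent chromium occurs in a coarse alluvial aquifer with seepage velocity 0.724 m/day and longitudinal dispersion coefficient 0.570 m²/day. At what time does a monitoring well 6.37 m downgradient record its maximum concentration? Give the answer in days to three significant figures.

For the 1D instantaneous-source solution, setting ∂C/∂t = 0 at fixed x gives v²t² + 2Dt − x² = 0, so t = (√(D² + v²x²) − D)/v².
√(D² + v²x²) = √(0.570² + 0.724² × 6.37²) = 4.647; v² = 0.524176.
t = (4.647 − 0.570)/0.524176 = 7.78 days (vs. the pure-advection estimate x/v = 8.80 d).

7.78 days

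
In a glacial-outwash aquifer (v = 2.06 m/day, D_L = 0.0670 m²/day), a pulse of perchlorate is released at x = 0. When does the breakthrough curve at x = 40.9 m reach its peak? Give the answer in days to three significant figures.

For the 1D instantaneous-source solution, setting ∂C/∂t = 0 at fixed x gives v²t² + 2Dt − x² = 0, so t = (√(D² + v²x²) − D)/v².
√(D² + v²x²) = √(0.0670² + 2.06² × 40.9²) = 84.25; v² = 4.2436.
t = (84.25 − 0.0670)/4.2436 = 19.8 days (vs. the pure-advection estimate x/v = 19.9 d).

19.8 days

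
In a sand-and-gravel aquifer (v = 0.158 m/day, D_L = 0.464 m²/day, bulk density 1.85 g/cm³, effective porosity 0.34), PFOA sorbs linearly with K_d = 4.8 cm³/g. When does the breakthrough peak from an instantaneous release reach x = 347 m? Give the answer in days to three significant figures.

Retardation factor R = 1 + ρ_b·K_d/n = 1 + 1.85 × 4.8/0.34 = 27.12.
Sorption retards both mechanisms: v_R = v/R = 0.005826 m/day, D_R = D/R = 0.01711 m²/day.
Peak time from v_R²t² + 2D_R t − x² = 0: t = (√(D_R² + v_R²x²) − D_R)/v_R².
√(D_R² + v_R²x²) = √(0.01711² + 0.005826² × 347²) = 2.022; v_R² = 3.394e-05.
t = (2.022 − 0.01711)/3.394e-05 = 59100 days.

59100 days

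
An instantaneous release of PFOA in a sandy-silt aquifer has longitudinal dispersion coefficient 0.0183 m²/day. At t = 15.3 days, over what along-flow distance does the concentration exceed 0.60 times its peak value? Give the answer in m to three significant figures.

The plume is Gaussian with σ = √(2Dt) = √(2 × 0.0183 × 15.3) = 0.7483 m.
C/C_peak = exp(−Δx²/(2σ²)) = 0.60 ⇒ Δx = σ·√(−2 ln 0.60) = 0.7483 × 1.011 = 0.7565 m.
Width = 2Δx = 1.51 m.

1.51 m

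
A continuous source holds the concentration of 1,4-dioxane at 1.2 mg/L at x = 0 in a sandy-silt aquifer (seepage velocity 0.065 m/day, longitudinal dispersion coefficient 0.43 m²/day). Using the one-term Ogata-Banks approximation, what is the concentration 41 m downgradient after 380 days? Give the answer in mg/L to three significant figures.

0.220 mg/L

For a continuous step input, C/C₀ ≈ ½·erfc((x−vt)/(2√(Dt))).
vt = 0.065 × 380 = 24.7 m and 2√(Dt) = 2√(0.43 × 380) = 25.57 m.
Argument (x−vt)/(2√(Dt)) = (41 − 24.7)/25.57 = 0.6375; ½·erfc(0.6375) = 0.1836.
C = 1.2 × 0.1836 = 0.220 mg/L.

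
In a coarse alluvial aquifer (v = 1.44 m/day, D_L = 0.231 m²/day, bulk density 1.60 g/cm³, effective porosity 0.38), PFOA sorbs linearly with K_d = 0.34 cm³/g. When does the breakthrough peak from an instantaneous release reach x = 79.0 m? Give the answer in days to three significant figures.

Retardation factor R = 1 + ρ_b·K_d/n = 1 + 1.60 × 0.34/0.38 = 2.432.
Sorption retards both mechanisms: v_R = v/R = 0.5921 m/day, D_R = D/R = 0.09498 m²/day.
Peak time from v_R²t² + 2D_R t − x² = 0: t = (√(D_R² + v_R²x²) − D_R)/v_R².
√(D_R² + v_R²x²) = √(0.09498² + 0.5921² × 79.0²) = 46.78; v_R² = 0.3506.
t = (46.78 − 0.09498)/0.3506 = 133 days.

133 days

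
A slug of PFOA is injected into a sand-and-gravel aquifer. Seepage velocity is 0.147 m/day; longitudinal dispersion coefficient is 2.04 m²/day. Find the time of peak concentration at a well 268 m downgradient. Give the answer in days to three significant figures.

1730 days

For the 1D instantaneous-source solution, setting ∂C/∂t = 0 at fixed x gives v²t² + 2Dt − x² = 0, so t = (√(D² + v²x²) − D)/v².
√(D² + v²x²) = √(2.04² + 0.147² × 268²) = 39.45; v² = 0.021609.
t = (39.45 − 2.04)/0.021609 = 1730 days (vs. the pure-advection estimate x/v = 1820 d).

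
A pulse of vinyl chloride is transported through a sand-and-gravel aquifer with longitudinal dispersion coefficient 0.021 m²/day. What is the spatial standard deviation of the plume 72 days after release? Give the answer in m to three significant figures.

1.74 m

Dispersive spreading gives a Gaussian with σ² = 2Dt; advection only shifts the center.
σ = √(2 × 0.021 × 72) = 1.74 m.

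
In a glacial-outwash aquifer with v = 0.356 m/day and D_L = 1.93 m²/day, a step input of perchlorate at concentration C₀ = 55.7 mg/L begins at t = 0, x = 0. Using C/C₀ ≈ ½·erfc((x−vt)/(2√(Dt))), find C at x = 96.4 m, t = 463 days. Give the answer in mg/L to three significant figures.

52.8 mg/L

For a continuous step input, C/C₀ ≈ ½·erfc((x−vt)/(2√(Dt))).
vt = 0.356 × 463 = 164.828 m and 2√(Dt) = 2√(1.93 × 463) = 59.79 m.
Argument (x−vt)/(2√(Dt)) = (96.4 − 164.828)/59.79 = -1.144; ½·erfc(-1.144) = 0.9472.
C = 55.7 × 0.9472 = 52.8 mg/L.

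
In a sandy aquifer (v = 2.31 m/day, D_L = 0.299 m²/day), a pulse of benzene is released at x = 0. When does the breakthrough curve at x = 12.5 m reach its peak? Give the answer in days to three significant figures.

For the 1D instantaneous-source solution, setting ∂C/∂t = 0 at fixed x gives v²t² + 2Dt − x² = 0, so t = (√(D² + v²x²) − D)/v².
√(D² + v²x²) = √(0.299² + 2.31² × 12.5²) = 28.88; v² = 5.3361.
t = (28.88 − 0.299)/5.3361 = 5.36 days (vs. the pure-advection estimate x/v = 5.41 d).

5.36 days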